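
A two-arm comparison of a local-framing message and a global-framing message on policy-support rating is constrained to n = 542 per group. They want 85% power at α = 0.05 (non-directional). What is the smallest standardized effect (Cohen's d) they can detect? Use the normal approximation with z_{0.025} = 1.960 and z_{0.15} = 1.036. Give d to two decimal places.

d_min ≈ 0.18

For two independent groups of n = 542 each: d_min = (z_{α/2} + z_β)·√(2/n).
z-sum = 1.960 + 1.036 = 2.996.
d_min = 2.996 × √(2/542) = 2.996 × 0.0607 = 0.182.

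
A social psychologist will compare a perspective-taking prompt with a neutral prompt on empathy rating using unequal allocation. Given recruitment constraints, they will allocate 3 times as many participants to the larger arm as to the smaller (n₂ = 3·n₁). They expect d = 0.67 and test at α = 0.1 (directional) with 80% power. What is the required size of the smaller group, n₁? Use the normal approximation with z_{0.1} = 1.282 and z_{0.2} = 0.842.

n₁ = 14

With allocation ratio k = n₂/n₁ = 3, Var(x̄₁−x̄₂) = σ²(1/n₁ + 1/(k·n₁)) = σ²·(k+1)/(k·n₁).
So n₁ = (1 + 1/k)·((z_{α} + z_β)/d)² = 1.333 × (2.124/0.67)².
n₁ = 1.333 × 10.05 = 13.4.
Round up: n₁ = 14, giving n₂ = 3 × 14 = 42.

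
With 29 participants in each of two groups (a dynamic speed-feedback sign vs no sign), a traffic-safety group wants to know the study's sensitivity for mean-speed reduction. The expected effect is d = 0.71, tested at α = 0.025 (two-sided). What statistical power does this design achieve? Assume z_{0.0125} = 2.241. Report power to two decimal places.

power ≈ 0.68

For two equal groups, power = Φ(d·√(n/2) − z_{α/2}).
d·√(n/2) = 0.71 × √(29/2) = 0.71 × 3.808 = 2.704.
z_β = 2.704 − 2.241 = 0.463.
Power = Φ(0.463) = 0.678.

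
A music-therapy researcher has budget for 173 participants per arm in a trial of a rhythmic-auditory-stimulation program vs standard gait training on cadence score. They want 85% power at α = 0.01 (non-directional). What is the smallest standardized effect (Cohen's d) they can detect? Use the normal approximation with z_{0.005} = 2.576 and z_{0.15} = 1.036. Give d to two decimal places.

For two independent groups of n = 173 each: d_min = (z_{α/2} + z_β)·√(2/n).
z-sum = 2.576 + 1.036 = 3.612.
d_min = 3.612 × √(2/173) = 3.612 × 0.1075 = 0.388.

d_min ≈ 0.39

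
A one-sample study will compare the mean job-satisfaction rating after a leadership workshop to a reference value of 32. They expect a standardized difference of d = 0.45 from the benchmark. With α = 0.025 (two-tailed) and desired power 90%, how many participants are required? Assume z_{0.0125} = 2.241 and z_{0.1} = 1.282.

n = 62

For a one-sample test: n = ((z_{α/2} + z_β) / d)².
z_{α/2} + z_β = 2.241 + 1.282 = 3.523.
n = (3.523 / 0.45)² = 7.829² = 61.29.
Round up.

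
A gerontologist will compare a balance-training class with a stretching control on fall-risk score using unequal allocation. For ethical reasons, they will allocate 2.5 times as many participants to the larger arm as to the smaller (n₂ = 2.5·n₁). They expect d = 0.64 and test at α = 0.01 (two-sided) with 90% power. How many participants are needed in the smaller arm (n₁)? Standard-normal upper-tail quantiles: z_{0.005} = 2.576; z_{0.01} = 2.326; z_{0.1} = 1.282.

With allocation ratio k = n₂/n₁ = 2.5, Var(x̄₁−x̄₂) = σ²(1/n₁ + 1/(k·n₁)) = σ²·(k+1)/(k·n₁).
So n₁ = (1 + 1/k)·((z_{α/2} + z_β)/d)² = 1.400 × (3.858/0.64)².
n₁ = 1.400 × 36.34 = 50.9.
Round up: n₁ = 51, giving n₂ = ⌈2.5 × 51⌉ = ⌈127.5⌉ = 128.

n₁ = 51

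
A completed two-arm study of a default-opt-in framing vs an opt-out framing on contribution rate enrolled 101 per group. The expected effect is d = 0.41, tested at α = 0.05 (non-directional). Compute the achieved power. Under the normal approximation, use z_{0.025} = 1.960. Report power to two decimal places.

For two equal groups, power = Φ(d·√(n/2) − z_{α/2}).
d·√(n/2) = 0.41 × √(101/2) = 0.41 × 7.106 = 2.914.
z_β = 2.914 − 1.960 = 0.954.
Power = Φ(0.954) = 0.830.

power ≈ 0.83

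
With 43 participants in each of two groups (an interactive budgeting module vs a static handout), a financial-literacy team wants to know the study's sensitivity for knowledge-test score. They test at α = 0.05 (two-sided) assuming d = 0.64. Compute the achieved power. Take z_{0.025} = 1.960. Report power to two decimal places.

For two equal groups, power = Φ(d·√(n/2) − z_{α/2}).
d·√(n/2) = 0.64 × √(43/2) = 0.64 × 4.637 = 2.968.
z_β = 2.968 − 1.960 = 1.008.
Power = Φ(1.008) = 0.843.

power ≈ 0.84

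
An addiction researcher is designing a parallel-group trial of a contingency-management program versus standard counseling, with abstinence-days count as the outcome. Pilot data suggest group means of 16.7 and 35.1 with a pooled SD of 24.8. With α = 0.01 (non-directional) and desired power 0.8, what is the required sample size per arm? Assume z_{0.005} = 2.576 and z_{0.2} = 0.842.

n = 43 per group

Cohen's d = |M₁ − M₂| / SD_pooled = |16.7 − 35.1| / 24.8 = 18.4 / 24.8 = 0.742.
For two independent groups with equal n: n = 2·((z_{α/2} + z_β) / d)².
z_{α/2} + z_β = 2.576 + 0.842 = 3.418.
n = 2 × (3.418 / 0.742)² = 2 × 4.606² = 2 × 21.22 = 42.4.
Round up to the next whole participant.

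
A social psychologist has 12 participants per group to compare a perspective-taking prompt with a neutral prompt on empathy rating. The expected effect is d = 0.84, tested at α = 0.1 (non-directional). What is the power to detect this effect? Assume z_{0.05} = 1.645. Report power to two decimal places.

For two equal groups, power = Φ(d·√(n/2) − z_{α/2}).
d·√(n/2) = 0.84 × √(12/2) = 0.84 × 2.449 = 2.058.
z_β = 2.058 − 1.645 = 0.413.
Power = Φ(0.413) = 0.660.

power ≈ 0.66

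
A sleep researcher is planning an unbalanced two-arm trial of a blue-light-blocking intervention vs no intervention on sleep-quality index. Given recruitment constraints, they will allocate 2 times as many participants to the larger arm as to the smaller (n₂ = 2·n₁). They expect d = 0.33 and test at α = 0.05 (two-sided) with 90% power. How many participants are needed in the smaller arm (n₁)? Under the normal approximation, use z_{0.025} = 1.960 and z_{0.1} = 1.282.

With allocation ratio k = n₂/n₁ = 2, Var(x̄₁−x̄₂) = σ²(1/n₁ + 1/(k·n₁)) = σ²·(k+1)/(k·n₁).
So n₁ = (1 + 1/k)·((z_{α/2} + z_β)/d)² = 1.500 × (3.242/0.33)².
n₁ = 1.500 × 96.52 = 144.8.
Round up: n₁ = 145, giving n₂ = 2 × 145 = 290.

n₁ = 145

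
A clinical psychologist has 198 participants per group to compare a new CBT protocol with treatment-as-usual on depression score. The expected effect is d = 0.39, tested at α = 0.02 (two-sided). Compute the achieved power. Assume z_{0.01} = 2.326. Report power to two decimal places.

power ≈ 0.94

For two equal groups, power = Φ(d·√(n/2) − z_{α/2}).
d·√(n/2) = 0.39 × √(198/2) = 0.39 × 9.950 = 3.880.
z_β = 3.880 − 2.326 = 1.554.
Power = Φ(1.554) = 0.940.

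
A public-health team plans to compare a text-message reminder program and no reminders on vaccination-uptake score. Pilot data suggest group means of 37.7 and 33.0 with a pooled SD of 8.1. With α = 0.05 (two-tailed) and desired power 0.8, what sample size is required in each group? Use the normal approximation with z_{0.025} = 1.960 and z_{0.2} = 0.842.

n = 47 per group

Cohen's d = |M₁ − M₂| / SD_pooled = |37.7 − 33.0| / 8.1 = 4.7 / 8.1 = 0.580.
For two independent groups with equal n: n = 2·((z_{α/2} + z_β) / d)².
z_{α/2} + z_β = 1.960 + 0.842 = 2.802.
n = 2 × (2.802 / 0.580)² = 2 × 4.831² = 2 × 23.34 = 46.7.
Round up to the next whole participant.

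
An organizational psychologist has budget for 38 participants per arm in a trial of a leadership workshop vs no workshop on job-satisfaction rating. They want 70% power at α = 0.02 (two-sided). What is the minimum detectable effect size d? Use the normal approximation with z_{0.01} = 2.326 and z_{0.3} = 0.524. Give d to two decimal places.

For two independent groups of n = 38 each: d_min = (z_{α/2} + z_β)·√(2/n).
z-sum = 2.326 + 0.524 = 2.850.
d_min = 2.850 × √(2/38) = 2.850 × 0.2294 = 0.654.

d_min ≈ 0.65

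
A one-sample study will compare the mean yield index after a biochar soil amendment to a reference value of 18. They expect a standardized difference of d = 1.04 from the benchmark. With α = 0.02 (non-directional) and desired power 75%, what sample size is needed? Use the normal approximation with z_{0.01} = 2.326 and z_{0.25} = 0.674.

n = 9

For a one-sample test: n = ((z_{α/2} + z_β) / d)².
z_{α/2} + z_β = 2.326 + 0.674 = 3.000.
n = (3.000 / 1.04)² = 2.885² = 8.32.
Round up.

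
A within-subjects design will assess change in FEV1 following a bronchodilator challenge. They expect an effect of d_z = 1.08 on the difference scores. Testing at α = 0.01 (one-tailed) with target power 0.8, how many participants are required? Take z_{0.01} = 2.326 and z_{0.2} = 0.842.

For a paired (one-sample on differences) test: n = ((z_{α} + z_β) / d)².
z_{α} + z_β = 2.326 + 0.842 = 3.168.
n = (3.168 / 1.08)² = 2.933² = 8.60.
Round up.

n = 9 pairs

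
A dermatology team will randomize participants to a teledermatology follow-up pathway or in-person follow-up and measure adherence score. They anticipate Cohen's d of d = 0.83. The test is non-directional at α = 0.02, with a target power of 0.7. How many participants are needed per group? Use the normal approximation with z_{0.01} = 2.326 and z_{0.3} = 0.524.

For two independent groups with equal n: n = 2·((z_{α/2} + z_β) / d)².
z_{α/2} + z_β = 2.326 + 0.524 = 2.850.
n = 2 × (2.850 / 0.83)² = 2 × 3.434² = 2 × 11.79 = 23.6.
Round up to the next whole participant.

n = 24 per group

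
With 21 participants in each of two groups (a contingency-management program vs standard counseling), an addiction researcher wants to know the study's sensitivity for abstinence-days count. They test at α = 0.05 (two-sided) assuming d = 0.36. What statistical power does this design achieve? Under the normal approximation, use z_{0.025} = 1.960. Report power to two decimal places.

For two equal groups, power = Φ(d·√(n/2) − z_{α/2}).
d·√(n/2) = 0.36 × √(21/2) = 0.36 × 3.240 = 1.167.
z_β = 1.167 − 1.960 = -0.793.
Power = Φ(-0.793) = 0.214.

power ≈ 0.21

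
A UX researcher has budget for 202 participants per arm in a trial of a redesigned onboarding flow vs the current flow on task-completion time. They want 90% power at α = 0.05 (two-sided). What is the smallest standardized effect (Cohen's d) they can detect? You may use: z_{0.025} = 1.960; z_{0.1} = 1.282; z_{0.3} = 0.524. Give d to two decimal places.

For two independent groups of n = 202 each: d_min = (z_{α/2} + z_β)·√(2/n).
z-sum = 1.960 + 1.282 = 3.242.
d_min = 3.242 × √(2/202) = 3.242 × 0.0995 = 0.323.

d_min ≈ 0.32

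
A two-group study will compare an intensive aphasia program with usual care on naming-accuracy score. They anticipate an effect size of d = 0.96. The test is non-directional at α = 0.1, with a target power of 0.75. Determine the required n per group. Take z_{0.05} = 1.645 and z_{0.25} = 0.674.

n = 12 per group

For two independent groups with equal n: n = 2·((z_{α/2} + z_β) / d)².
z_{α/2} + z_β = 1.645 + 0.674 = 2.319.
n = 2 × (2.319 / 0.96)² = 2 × 2.416² = 2 × 5.84 = 11.7.
Round up to the next whole participant.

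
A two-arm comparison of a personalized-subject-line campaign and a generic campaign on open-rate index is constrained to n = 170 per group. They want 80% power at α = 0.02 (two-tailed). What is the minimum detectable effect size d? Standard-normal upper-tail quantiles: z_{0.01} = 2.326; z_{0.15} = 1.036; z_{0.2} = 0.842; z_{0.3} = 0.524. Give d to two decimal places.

d_min ≈ 0.34

For two independent groups of n = 170 each: d_min = (z_{α/2} + z_β)·√(2/n).
z-sum = 2.326 + 0.842 = 3.168.
d_min = 3.168 × √(2/170) = 3.168 × 0.1085 = 0.344.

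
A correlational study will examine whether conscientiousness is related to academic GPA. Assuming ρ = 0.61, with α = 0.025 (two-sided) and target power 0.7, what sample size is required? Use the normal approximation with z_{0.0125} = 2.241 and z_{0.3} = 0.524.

n = 19

Fisher's z: C = ½·ln((1+r)/(1−r)) = ½·ln(4.1282) = 0.7089.
n = ((z_{α/2} + z_β)/C)² + 3.
(2.241 + 0.524) / 0.7089 = 2.765 / 0.7089 = 3.900.
n = 3.900² + 3 = 15.21 + 3 = 18.2.
Round up.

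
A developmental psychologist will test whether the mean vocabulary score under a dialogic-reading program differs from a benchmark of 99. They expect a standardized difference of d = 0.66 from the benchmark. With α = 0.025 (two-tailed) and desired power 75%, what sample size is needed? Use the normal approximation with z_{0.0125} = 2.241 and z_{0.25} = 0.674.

n = 20

For a one-sample test: n = ((z_{α/2} + z_β) / d)².
z_{α/2} + z_β = 2.241 + 0.674 = 2.915.
n = (2.915 / 0.66)² = 4.417² = 19.51.
Round up.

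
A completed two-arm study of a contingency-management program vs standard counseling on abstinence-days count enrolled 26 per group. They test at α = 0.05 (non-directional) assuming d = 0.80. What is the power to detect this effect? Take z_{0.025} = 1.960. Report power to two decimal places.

power ≈ 0.82

For two equal groups, power = Φ(d·√(n/2) − z_{α/2}).
d·√(n/2) = 0.80 × √(26/2) = 0.80 × 3.606 = 2.884.
z_β = 2.884 − 1.960 = 0.924.
Power = Φ(0.924) = 0.822.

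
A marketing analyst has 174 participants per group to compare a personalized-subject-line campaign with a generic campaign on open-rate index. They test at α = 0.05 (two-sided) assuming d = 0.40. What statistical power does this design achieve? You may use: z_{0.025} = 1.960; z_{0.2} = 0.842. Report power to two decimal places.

power ≈ 0.96

For two equal groups, power = Φ(d·√(n/2) − z_{α/2}).
d·√(n/2) = 0.40 × √(174/2) = 0.40 × 9.327 = 3.731.
z_β = 3.731 − 1.960 = 1.771.
Power = Φ(1.771) = 0.962.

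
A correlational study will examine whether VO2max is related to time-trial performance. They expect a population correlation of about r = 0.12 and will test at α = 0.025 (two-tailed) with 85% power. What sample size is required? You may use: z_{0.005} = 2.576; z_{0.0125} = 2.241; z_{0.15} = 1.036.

Fisher's z: C = ½·ln((1+r)/(1−r)) = ½·ln(1.2727) = 0.1206.
n = ((z_{α/2} + z_β)/C)² + 3.
(2.241 + 1.036) / 0.1206 = 3.277 / 0.1206 = 27.172.
n = 27.172² + 3 = 738.34 + 3 = 741.3.
Round up.

n = 742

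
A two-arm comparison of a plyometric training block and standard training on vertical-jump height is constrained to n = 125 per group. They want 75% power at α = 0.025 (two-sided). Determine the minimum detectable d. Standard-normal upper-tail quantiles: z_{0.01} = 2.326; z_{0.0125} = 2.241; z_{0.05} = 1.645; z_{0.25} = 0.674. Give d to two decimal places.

For two independent groups of n = 125 each: d_min = (z_{α/2} + z_β)·√(2/n).
z-sum = 2.241 + 0.674 = 2.915.
d_min = 2.915 × √(2/125) = 2.915 × 0.1265 = 0.369.

d_min ≈ 0.37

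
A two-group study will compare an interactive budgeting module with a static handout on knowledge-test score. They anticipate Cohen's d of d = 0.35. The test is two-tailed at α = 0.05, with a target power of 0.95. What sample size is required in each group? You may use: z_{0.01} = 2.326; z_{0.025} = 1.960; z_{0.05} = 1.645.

For two independent groups with equal n: n = 2·((z_{α/2} + z_β) / d)².
z_{α/2} + z_β = 1.960 + 1.645 = 3.605.
n = 2 × (3.605 / 0.35)² = 2 × 10.300² = 2 × 106.09 = 212.2.
Round up to the next whole participant.

n = 213 per group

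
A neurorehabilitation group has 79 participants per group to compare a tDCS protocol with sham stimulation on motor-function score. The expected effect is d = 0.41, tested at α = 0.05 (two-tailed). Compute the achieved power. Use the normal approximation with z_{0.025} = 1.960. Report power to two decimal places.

power ≈ 0.73

For two equal groups, power = Φ(d·√(n/2) − z_{α/2}).
d·√(n/2) = 0.41 × √(79/2) = 0.41 × 6.285 = 2.577.
z_β = 2.577 − 1.960 = 0.617.
Power = Φ(0.617) = 0.731.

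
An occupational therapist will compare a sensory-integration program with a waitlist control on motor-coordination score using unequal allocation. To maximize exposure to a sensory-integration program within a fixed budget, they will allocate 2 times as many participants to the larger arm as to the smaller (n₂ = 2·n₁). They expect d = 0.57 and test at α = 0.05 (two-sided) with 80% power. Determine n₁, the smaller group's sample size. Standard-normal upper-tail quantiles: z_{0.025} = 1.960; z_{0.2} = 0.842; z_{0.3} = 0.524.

With allocation ratio k = n₂/n₁ = 2, Var(x̄₁−x̄₂) = σ²(1/n₁ + 1/(k·n₁)) = σ²·(k+1)/(k·n₁).
So n₁ = (1 + 1/k)·((z_{α/2} + z_β)/d)² = 1.500 × (2.802/0.57)².
n₁ = 1.500 × 24.16 = 36.2.
Round up: n₁ = 37, giving n₂ = 2 × 37 = 74.

n₁ = 37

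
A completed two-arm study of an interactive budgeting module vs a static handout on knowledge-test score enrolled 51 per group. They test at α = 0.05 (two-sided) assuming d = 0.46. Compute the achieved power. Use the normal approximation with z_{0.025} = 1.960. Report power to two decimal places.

For two equal groups, power = Φ(d·√(n/2) − z_{α/2}).
d·√(n/2) = 0.46 × √(51/2) = 0.46 × 5.050 = 2.323.
z_β = 2.323 − 1.960 = 0.363.
Power = Φ(0.363) = 0.642.

power ≈ 0.64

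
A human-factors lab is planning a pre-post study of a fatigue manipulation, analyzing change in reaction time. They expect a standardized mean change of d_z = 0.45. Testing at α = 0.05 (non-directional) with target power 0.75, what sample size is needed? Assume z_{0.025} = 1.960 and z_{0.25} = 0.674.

n = 35 pairs

For a paired (one-sample on differences) test: n = ((z_{α/2} + z_β) / d)².
z_{α/2} + z_β = 1.960 + 0.674 = 2.634.
n = (2.634 / 0.45)² = 5.853² = 34.26.
Round up.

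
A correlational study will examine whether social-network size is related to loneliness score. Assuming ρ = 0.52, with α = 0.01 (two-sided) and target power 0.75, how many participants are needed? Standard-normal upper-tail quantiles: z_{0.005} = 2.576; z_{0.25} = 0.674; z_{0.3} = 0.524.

Fisher's z: C = ½·ln((1+r)/(1−r)) = ½·ln(3.1667) = 0.5763.
n = ((z_{α/2} + z_β)/C)² + 3.
(2.576 + 0.674) / 0.5763 = 3.250 / 0.5763 = 5.639.
n = 5.639² + 3 = 31.80 + 3 = 34.8.
Round up.

n = 35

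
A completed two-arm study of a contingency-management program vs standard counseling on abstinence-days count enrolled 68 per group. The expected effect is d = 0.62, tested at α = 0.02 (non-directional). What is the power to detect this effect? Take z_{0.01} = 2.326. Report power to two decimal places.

For two equal groups, power = Φ(d·√(n/2) − z_{α/2}).
d·√(n/2) = 0.62 × √(68/2) = 0.62 × 5.831 = 3.615.
z_β = 3.615 − 2.326 = 1.289.
Power = Φ(1.289) = 0.901.

power ≈ 0.90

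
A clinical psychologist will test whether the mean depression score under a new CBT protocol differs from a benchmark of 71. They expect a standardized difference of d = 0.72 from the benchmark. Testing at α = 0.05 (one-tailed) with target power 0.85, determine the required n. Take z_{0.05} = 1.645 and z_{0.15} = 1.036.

For a one-sample test: n = ((z_{α} + z_β) / d)².
z_{α} + z_β = 1.645 + 1.036 = 2.681.
n = (2.681 / 0.72)² = 3.724² = 13.87.
Round up.

n = 14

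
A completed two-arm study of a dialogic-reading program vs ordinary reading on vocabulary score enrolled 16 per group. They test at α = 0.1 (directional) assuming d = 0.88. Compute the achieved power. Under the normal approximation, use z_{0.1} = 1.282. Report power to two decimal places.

For two equal groups, power = Φ(d·√(n/2) − z_{α}).
d·√(n/2) = 0.88 × √(16/2) = 0.88 × 2.828 = 2.489.
z_β = 2.489 − 1.282 = 1.207.
Power = Φ(1.207) = 0.886.

power ≈ 0.89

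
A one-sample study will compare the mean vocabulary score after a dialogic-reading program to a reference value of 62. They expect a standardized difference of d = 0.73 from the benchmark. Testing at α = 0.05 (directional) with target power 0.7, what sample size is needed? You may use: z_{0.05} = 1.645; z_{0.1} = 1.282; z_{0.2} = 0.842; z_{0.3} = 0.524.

For a one-sample test: n = ((z_{α} + z_β) / d)².
z_{α} + z_β = 1.645 + 0.524 = 2.169.
n = (2.169 / 0.73)² = 2.971² = 8.83.
Round up.

n = 9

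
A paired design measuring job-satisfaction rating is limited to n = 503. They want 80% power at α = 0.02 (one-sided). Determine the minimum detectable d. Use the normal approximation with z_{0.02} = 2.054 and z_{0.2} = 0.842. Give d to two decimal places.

d_min ≈ 0.13

For a single sample (or paired design) of n = 503: d_min = (z_{α} + z_β)/√n.
z-sum = 2.054 + 0.842 = 2.896.
d_min = 2.896 / √503 = 2.896 / 22.428 = 0.129.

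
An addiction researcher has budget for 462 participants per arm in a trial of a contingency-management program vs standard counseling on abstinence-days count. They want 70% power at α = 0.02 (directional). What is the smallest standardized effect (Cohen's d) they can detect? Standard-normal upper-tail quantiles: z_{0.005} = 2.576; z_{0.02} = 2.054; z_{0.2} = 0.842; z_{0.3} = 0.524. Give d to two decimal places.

d_min ≈ 0.17

For two independent groups of n = 462 each: d_min = (z_{α} + z_β)·√(2/n).
z-sum = 2.054 + 0.524 = 2.578.
d_min = 2.578 × √(2/462) = 2.578 × 0.0658 = 0.170.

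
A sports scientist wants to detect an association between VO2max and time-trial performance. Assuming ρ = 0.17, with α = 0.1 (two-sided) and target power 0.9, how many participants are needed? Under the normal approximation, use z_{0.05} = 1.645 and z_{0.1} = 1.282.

Fisher's z: C = ½·ln((1+r)/(1−r)) = ½·ln(1.4096) = 0.1717.
n = ((z_{α/2} + z_β)/C)² + 3.
(1.645 + 1.282) / 0.1717 = 2.927 / 0.1717 = 17.047.
n = 17.047² + 3 = 290.61 + 3 = 293.6.
Round up.

n = 294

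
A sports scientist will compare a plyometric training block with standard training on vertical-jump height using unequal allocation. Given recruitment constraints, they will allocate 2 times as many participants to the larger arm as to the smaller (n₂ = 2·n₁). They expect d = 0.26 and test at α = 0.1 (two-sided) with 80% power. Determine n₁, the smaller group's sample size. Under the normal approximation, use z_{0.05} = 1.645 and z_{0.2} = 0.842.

With allocation ratio k = n₂/n₁ = 2, Var(x̄₁−x̄₂) = σ²(1/n₁ + 1/(k·n₁)) = σ²·(k+1)/(k·n₁).
So n₁ = (1 + 1/k)·((z_{α/2} + z_β)/d)² = 1.500 × (2.487/0.26)².
n₁ = 1.500 × 91.50 = 137.2.
Round up: n₁ = 138, giving n₂ = 2 × 138 = 276.

n₁ = 138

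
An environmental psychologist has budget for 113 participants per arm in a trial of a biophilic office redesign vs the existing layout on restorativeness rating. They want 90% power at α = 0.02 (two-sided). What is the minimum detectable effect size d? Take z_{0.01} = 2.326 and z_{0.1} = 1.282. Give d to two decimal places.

For two independent groups of n = 113 each: d_min = (z_{α/2} + z_β)·√(2/n).
z-sum = 2.326 + 1.282 = 3.608.
d_min = 3.608 × √(2/113) = 3.608 × 0.1330 = 0.480.

d_min ≈ 0.48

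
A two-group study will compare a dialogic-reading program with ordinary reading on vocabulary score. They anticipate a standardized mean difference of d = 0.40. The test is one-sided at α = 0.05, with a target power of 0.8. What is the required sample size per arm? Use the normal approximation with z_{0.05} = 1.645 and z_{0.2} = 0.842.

For two independent groups with equal n: n = 2·((z_{α} + z_β) / d)².
z_{α} + z_β = 1.645 + 0.842 = 2.487.
n = 2 × (2.487 / 0.40)² = 2 × 6.218² = 2 × 38.66 = 77.3.
Round up to the next whole participant.

n = 78 per group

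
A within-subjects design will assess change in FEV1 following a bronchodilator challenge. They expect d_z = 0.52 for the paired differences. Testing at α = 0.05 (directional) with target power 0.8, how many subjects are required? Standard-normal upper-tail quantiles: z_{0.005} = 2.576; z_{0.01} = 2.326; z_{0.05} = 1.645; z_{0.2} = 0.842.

For a paired (one-sample on differences) test: n = ((z_{α} + z_β) / d)².
z_{α} + z_β = 1.645 + 0.842 = 2.487.
n = (2.487 / 0.52)² = 4.783² = 22.87.
Round up.

n = 23 pairs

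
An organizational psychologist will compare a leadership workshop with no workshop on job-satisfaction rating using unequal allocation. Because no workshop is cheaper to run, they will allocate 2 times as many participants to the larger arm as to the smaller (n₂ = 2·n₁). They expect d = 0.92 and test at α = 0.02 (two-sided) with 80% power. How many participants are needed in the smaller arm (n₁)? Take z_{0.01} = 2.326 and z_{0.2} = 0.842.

With allocation ratio k = n₂/n₁ = 2, Var(x̄₁−x̄₂) = σ²(1/n₁ + 1/(k·n₁)) = σ²·(k+1)/(k·n₁).
So n₁ = (1 + 1/k)·((z_{α/2} + z_β)/d)² = 1.500 × (3.168/0.92)².
n₁ = 1.500 × 11.86 = 17.8.
Round up: n₁ = 18, giving n₂ = 2 × 18 = 36.

n₁ = 18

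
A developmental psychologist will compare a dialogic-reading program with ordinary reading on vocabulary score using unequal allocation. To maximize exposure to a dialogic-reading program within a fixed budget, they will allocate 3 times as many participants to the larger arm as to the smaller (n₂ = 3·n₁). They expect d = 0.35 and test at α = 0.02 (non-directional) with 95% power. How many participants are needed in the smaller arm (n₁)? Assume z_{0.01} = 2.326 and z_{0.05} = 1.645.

With allocation ratio k = n₂/n₁ = 3, Var(x̄₁−x̄₂) = σ²(1/n₁ + 1/(k·n₁)) = σ²·(k+1)/(k·n₁).
So n₁ = (1 + 1/k)·((z_{α/2} + z_β)/d)² = 1.333 × (3.971/0.35)².
n₁ = 1.333 × 128.73 = 171.6.
Round up: n₁ = 172, giving n₂ = 3 × 172 = 516.

n₁ = 172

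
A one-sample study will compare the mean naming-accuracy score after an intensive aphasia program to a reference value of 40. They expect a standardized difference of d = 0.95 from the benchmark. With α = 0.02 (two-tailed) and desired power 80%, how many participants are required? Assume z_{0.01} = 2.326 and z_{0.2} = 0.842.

n = 12

For a one-sample test: n = ((z_{α/2} + z_β) / d)².
z_{α/2} + z_β = 2.326 + 0.842 = 3.168.
n = (3.168 / 0.95)² = 3.335² = 11.12.
Round up.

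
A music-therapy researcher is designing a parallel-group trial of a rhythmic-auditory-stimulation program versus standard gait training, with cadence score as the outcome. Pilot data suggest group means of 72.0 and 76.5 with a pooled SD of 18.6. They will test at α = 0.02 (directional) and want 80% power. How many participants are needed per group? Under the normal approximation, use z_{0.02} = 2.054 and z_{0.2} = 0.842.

n = 287 per group

Cohen's d = |M₁ − M₂| / SD_pooled = |72.0 − 76.5| / 18.6 = 4.5 / 18.6 = 0.242.
For two independent groups with equal n: n = 2·((z_{α} + z_β) / d)².
z_{α} + z_β = 2.054 + 0.842 = 2.896.
n = 2 × (2.896 / 0.242)² = 2 × 11.967² = 2 × 143.21 = 286.4.
Round up to the next whole participant.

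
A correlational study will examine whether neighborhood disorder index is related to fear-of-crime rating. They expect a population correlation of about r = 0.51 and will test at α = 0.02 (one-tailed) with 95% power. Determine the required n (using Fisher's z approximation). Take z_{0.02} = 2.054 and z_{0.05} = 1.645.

Fisher's z: C = ½·ln((1+r)/(1−r)) = ½·ln(3.0816) = 0.5627.
n = ((z_{α} + z_β)/C)² + 3.
(2.054 + 1.645) / 0.5627 = 3.699 / 0.5627 = 6.574.
n = 6.574² + 3 = 43.21 + 3 = 46.2.
Round up.

n = 47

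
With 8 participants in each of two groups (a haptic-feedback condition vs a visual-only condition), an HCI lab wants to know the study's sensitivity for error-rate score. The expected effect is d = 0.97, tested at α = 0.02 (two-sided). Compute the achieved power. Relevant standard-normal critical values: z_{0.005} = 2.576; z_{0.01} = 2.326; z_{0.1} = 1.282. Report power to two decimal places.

For two equal groups, power = Φ(d·√(n/2) − z_{α/2}).
d·√(n/2) = 0.97 × √(8/2) = 0.97 × 2.000 = 1.940.
z_β = 1.940 − 2.326 = -0.386.
Power = Φ(-0.386) = 0.350.

power ≈ 0.35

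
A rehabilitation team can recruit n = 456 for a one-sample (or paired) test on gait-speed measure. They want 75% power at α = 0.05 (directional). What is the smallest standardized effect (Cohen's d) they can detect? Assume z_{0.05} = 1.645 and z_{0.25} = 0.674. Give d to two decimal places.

For a single sample (or paired design) of n = 456: d_min = (z_{α} + z_β)/√n.
z-sum = 1.645 + 0.674 = 2.319.
d_min = 2.319 / √456 = 2.319 / 21.354 = 0.109.

d_min ≈ 0.11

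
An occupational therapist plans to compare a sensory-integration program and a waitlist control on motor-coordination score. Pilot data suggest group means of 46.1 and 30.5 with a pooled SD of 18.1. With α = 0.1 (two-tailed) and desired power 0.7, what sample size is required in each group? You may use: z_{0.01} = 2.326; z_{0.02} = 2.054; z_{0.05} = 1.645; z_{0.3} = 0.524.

Cohen's d = |M₁ − M₂| / SD_pooled = |46.1 − 30.5| / 18.1 = 15.6 / 18.1 = 0.862.
For two independent groups with equal n: n = 2·((z_{α/2} + z_β) / d)².
z_{α/2} + z_β = 1.645 + 0.524 = 2.169.
n = 2 × (2.169 / 0.862)² = 2 × 2.516² = 2 × 6.33 = 12.7.
Round up to the next whole participant.

n = 13 per group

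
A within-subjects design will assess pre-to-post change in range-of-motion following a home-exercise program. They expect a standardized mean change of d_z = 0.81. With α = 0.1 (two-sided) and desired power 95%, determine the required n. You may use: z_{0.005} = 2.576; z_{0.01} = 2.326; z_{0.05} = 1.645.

n = 17 pairs

For a paired (one-sample on differences) test: n = ((z_{α/2} + z_β) / d)².
z_{α/2} + z_β = 1.645 + 1.645 = 3.290.
n = (3.290 / 0.81)² = 4.062² = 16.50.
Round up.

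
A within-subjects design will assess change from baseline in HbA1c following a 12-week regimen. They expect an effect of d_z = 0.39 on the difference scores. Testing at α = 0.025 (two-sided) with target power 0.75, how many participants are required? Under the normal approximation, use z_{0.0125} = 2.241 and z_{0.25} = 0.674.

n = 56 pairs

For a paired (one-sample on differences) test: n = ((z_{α/2} + z_β) / d)².
z_{α/2} + z_β = 2.241 + 0.674 = 2.915.
n = (2.915 / 0.39)² = 7.474² = 55.87.
Round up.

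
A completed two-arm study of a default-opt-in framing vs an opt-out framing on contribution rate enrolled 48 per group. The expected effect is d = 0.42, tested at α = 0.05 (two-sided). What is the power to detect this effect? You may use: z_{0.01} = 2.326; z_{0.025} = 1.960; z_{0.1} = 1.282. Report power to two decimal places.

For two equal groups, power = Φ(d·√(n/2) − z_{α/2}).
d·√(n/2) = 0.42 × √(48/2) = 0.42 × 4.899 = 2.058.
z_β = 2.058 − 1.960 = 0.098.
Power = Φ(0.098) = 0.539.

power ≈ 0.54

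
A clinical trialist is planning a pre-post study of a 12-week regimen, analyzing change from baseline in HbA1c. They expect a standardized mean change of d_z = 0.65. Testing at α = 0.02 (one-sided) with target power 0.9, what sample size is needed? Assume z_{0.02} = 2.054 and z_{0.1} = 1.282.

For a paired (one-sample on differences) test: n = ((z_{α} + z_β) / d)².
z_{α} + z_β = 2.054 + 1.282 = 3.336.
n = (3.336 / 0.65)² = 5.132² = 26.34.
Round up.

n = 27 pairs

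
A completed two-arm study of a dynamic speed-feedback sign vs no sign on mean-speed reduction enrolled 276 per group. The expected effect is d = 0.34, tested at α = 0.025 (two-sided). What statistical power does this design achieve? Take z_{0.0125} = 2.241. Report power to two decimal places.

power ≈ 0.96

For two equal groups, power = Φ(d·√(n/2) − z_{α/2}).
d·√(n/2) = 0.34 × √(276/2) = 0.34 × 11.747 = 3.994.
z_β = 3.994 − 2.241 = 1.753.
Power = Φ(1.753) = 0.960.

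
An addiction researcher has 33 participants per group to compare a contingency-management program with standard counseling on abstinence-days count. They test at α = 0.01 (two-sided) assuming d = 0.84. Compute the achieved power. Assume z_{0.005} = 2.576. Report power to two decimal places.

For two equal groups, power = Φ(d·√(n/2) − z_{α/2}).
d·√(n/2) = 0.84 × √(33/2) = 0.84 × 4.062 = 3.412.
z_β = 3.412 − 2.576 = 0.836.
Power = Φ(0.836) = 0.798.

power ≈ 0.80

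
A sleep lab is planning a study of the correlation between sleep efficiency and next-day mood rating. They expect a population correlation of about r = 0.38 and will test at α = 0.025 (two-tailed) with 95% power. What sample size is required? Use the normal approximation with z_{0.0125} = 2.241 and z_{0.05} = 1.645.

n = 98

Fisher's z: C = ½·ln((1+r)/(1−r)) = ½·ln(2.2258) = 0.4001.
n = ((z_{α/2} + z_β)/C)² + 3.
(2.241 + 1.645) / 0.4001 = 3.886 / 0.4001 = 9.713.
n = 9.713² + 3 = 94.33 + 3 = 97.3.
Round up.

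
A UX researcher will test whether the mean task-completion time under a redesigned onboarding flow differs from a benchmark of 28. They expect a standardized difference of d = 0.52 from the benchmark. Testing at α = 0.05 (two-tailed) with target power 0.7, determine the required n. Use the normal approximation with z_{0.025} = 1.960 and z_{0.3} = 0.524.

For a one-sample test: n = ((z_{α/2} + z_β) / d)².
z_{α/2} + z_β = 1.960 + 0.524 = 2.484.
n = (2.484 / 0.52)² = 4.777² = 22.82.
Round up.

n = 23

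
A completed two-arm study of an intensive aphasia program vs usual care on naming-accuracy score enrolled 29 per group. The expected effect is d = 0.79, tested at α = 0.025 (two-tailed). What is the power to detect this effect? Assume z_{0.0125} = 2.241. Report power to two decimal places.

For two equal groups, power = Φ(d·√(n/2) − z_{α/2}).
d·√(n/2) = 0.79 × √(29/2) = 0.79 × 3.808 = 3.008.
z_β = 3.008 − 2.241 = 0.767.
Power = Φ(0.767) = 0.779.

power ≈ 0.78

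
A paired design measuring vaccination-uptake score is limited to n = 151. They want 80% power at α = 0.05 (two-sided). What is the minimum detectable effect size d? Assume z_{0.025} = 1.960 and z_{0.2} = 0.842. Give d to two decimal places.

For a single sample (or paired design) of n = 151: d_min = (z_{α/2} + z_β)/√n.
z-sum = 1.960 + 0.842 = 2.802.
d_min = 2.802 / √151 = 2.802 / 12.288 = 0.228.

d_min ≈ 0.23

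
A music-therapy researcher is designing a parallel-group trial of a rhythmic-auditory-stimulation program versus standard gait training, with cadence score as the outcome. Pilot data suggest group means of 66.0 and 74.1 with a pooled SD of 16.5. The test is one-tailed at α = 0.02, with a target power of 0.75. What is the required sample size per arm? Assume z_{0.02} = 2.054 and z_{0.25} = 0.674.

n = 62 per group

Cohen's d = |M₁ − M₂| / SD_pooled = |66.0 − 74.1| / 16.5 = 8.1 / 16.5 = 0.491.
For two independent groups with equal n: n = 2·((z_{α} + z_β) / d)².
z_{α} + z_β = 2.054 + 0.674 = 2.728.
n = 2 × (2.728 / 0.491)² = 2 × 5.556² = 2 × 30.87 = 61.7.
Round up to the next whole participant.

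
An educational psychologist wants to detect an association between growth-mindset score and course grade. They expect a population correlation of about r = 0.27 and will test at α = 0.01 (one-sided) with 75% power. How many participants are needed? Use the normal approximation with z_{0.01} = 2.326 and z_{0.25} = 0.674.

n = 121

Fisher's z: C = ½·ln((1+r)/(1−r)) = ½·ln(1.7397) = 0.2769.
n = ((z_{α} + z_β)/C)² + 3.
(2.326 + 0.674) / 0.2769 = 3.000 / 0.2769 = 10.834.
n = 10.834² + 3 = 117.38 + 3 = 120.4.
Round up.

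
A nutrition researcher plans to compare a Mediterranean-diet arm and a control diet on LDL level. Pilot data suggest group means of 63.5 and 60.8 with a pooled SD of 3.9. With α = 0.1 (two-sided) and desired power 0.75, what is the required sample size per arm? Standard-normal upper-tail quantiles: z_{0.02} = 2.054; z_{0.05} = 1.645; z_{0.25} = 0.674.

n = 23 per group

Cohen's d = |M₁ − M₂| / SD_pooled = |63.5 − 60.8| / 3.9 = 2.7 / 3.9 = 0.692.
For two independent groups with equal n: n = 2·((z_{α/2} + z_β) / d)².
z_{α/2} + z_β = 1.645 + 0.674 = 2.319.
n = 2 × (2.319 / 0.692)² = 2 × 3.351² = 2 × 11.23 = 22.5.
Round up to the next whole participant.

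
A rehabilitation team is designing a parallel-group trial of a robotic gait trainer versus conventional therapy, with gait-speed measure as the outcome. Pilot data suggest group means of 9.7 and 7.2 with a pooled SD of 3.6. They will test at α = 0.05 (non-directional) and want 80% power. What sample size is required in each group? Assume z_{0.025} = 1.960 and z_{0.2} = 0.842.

n = 33 per group

Cohen's d = |M₁ − M₂| / SD_pooled = |9.7 − 7.2| / 3.6 = 2.5 / 3.6 = 0.694.
For two independent groups with equal n: n = 2·((z_{α/2} + z_β) / d)².
z_{α/2} + z_β = 1.960 + 0.842 = 2.802.
n = 2 × (2.802 / 0.694)² = 2 × 4.037² = 2 × 16.30 = 32.6.
Round up to the next whole participant.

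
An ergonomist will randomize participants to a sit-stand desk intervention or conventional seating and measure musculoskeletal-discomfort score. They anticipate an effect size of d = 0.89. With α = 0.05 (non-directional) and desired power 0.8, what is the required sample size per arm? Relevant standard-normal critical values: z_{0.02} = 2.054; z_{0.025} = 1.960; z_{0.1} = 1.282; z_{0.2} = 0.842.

n = 20 per group

For two independent groups with equal n: n = 2·((z_{α/2} + z_β) / d)².
z_{α/2} + z_β = 1.960 + 0.842 = 2.802.
n = 2 × (2.802 / 0.89)² = 2 × 3.148² = 2 × 9.91 = 19.8.
Round up to the next whole participant.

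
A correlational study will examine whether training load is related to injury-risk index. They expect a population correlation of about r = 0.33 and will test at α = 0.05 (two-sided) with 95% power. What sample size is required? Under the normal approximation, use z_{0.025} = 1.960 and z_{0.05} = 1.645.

Fisher's z: C = ½·ln((1+r)/(1−r)) = ½·ln(1.9851) = 0.3428.
n = ((z_{α/2} + z_β)/C)² + 3.
(1.960 + 1.645) / 0.3428 = 3.605 / 0.3428 = 10.516.
n = 10.516² + 3 = 110.59 + 3 = 113.6.
Round up.

n = 114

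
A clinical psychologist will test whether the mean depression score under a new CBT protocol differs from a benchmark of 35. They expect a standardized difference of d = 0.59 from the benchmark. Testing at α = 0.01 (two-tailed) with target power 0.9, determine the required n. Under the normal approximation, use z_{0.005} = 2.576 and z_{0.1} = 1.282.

For a one-sample test: n = ((z_{α/2} + z_β) / d)².
z_{α/2} + z_β = 2.576 + 1.282 = 3.858.
n = (3.858 / 0.59)² = 6.539² = 42.76.
Round up.

n = 43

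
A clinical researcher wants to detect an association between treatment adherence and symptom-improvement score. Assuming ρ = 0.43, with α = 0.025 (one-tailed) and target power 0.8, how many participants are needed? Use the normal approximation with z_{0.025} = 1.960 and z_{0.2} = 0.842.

Fisher's z: C = ½·ln((1+r)/(1−r)) = ½·ln(2.5088) = 0.4599.
n = ((z_{α} + z_β)/C)² + 3.
(1.960 + 0.842) / 0.4599 = 2.802 / 0.4599 = 6.093.
n = 6.093² + 3 = 37.12 + 3 = 40.1.
Round up.

n = 41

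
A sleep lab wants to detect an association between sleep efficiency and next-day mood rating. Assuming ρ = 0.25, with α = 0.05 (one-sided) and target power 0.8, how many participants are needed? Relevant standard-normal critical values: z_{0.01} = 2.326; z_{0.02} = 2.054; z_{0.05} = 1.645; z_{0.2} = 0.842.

n = 98

Fisher's z: C = ½·ln((1+r)/(1−r)) = ½·ln(1.6667) = 0.2554.
n = ((z_{α} + z_β)/C)² + 3.
(1.645 + 0.842) / 0.2554 = 2.487 / 0.2554 = 9.738.
n = 9.738² + 3 = 94.82 + 3 = 97.8.
Round up.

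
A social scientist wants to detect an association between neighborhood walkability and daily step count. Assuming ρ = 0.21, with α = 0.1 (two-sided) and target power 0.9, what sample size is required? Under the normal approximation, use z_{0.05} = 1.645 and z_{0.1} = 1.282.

n = 192

Fisher's z: C = ½·ln((1+r)/(1−r)) = ½·ln(1.5316) = 0.2132.
n = ((z_{α/2} + z_β)/C)² + 3.
(1.645 + 1.282) / 0.2132 = 2.927 / 0.2132 = 13.729.
n = 13.729² + 3 = 188.48 + 3 = 191.5.
Round up.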